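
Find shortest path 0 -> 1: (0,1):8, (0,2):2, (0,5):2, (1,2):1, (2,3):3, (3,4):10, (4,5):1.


Dijkstra from 0:
Distances: {0: 0, 1: 3, 2: 2, 3: 5, 4: 3, 5: 2}
Shortest distance to 1 = 3, path = [0, 2, 1]


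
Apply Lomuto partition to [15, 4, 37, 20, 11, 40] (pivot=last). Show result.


Elements <= 40 go left of pivot.
Result: [15, 4, 37, 20, 11, 40], pivot at index 5


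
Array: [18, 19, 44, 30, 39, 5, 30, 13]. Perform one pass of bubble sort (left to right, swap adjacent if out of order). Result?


After one pass: [18, 19, 30, 39, 5, 30, 13, 44]


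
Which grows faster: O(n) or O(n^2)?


linear grows slower than quadratic
O(n) is asymptotically smaller; O(n^2) grows faster


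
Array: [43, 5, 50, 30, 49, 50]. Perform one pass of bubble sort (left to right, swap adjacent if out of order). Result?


After one pass: [5, 43, 30, 49, 50, 50]


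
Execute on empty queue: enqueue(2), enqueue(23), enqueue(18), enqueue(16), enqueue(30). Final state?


enqueue(2) -> [2]
enqueue(23) -> [2, 23]
enqueue(18) -> [2, 23, 18]
enqueue(16) -> [2, 23, 18, 16]
enqueue(30) -> [2, 23, 18, 16, 30]
Final queue (front to back): [2, 23, 18, 16, 30]


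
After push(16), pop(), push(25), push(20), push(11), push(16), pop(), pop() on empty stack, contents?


push(16) -> [16]
pop() returns 16 -> []
push(25) -> [25]
push(20) -> [25, 20]
push(11) -> [25, 20, 11]
push(16) -> [25, 20, 11, 16]
pop() returns 16 -> [25, 20, 11]
pop() returns 11 -> [25, 20]
Final stack (bottom to top): [25, 20]


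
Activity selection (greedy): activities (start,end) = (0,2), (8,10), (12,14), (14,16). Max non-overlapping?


Greedy: pick earliest-ending, then skip overlaps.
Selected (4 activities): [(0, 2), (8, 10), (12, 14), (14, 16)]


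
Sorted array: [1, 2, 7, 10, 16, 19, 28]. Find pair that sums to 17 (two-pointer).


Two pointers: lo=0, hi=6
Found pair: (1, 16) summing to 17


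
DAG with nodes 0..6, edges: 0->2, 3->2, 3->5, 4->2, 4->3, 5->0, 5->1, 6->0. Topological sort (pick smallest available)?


Kahn's algorithm, process smallest node first
Order: [4, 3, 5, 1, 6, 0, 2]


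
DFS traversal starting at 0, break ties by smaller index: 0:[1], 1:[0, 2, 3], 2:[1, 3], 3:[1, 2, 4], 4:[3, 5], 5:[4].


DFS stack-based: start with [0]
Visit order: [0, 1, 2, 3, 4, 5]


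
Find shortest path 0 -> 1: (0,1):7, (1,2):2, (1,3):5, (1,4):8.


Dijkstra from 0:
Distances: {0: 0, 1: 7, 2: 9, 3: 12, 4: 15}
Shortest distance to 1 = 7, path = [0, 1]


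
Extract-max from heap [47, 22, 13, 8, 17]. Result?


Max = 47
Replace root with last, heapify down
Resulting heap: [22, 17, 13, 8]


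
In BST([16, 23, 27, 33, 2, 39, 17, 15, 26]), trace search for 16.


BST root = 16
Search for 16: compare at each node
Path: [16]


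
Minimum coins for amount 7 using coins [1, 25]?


dp[0]=0; dp[i]=1+min(dp[i-c] for c in coins)
...dp[2]=2, dp[3]=3, dp[4]=4, dp[5]=5, dp[6]=6, dp[7]=7
Minimum coins for 7 = 7


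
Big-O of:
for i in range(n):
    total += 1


Per nesting level: O(n) = O(n)
Complexity: O(n)


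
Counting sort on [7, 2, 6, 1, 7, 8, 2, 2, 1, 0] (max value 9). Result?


Count array: [1, 2, 3, 0, 0, 0, 1, 2, 1, 0]
Reconstruct: [0, 1, 1, 2, 2, 2, 6, 7, 7, 8]


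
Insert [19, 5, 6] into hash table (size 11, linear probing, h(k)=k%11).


Insertions: 19->slot 8; 5->slot 5; 6->slot 6
Table: [None, None, None, None, None, 5, 6, None, 19, None, None]


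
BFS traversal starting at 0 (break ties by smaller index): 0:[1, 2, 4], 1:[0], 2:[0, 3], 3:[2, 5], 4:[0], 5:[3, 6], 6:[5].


BFS queue: start with [0]
Visit order: [0, 1, 2, 4, 3, 5, 6]


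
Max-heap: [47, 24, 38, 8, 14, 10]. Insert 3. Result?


Append 3: [47, 24, 38, 8, 14, 10, 3]
Bubble up: no swaps needed
Result: [47, 24, 38, 8, 14, 10, 3]


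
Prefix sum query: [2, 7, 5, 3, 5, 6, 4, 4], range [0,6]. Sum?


Prefix sums: [0, 2, 9, 14, 17, 22, 28, 32, 36]
Sum[0..6] = prefix[7] - prefix[0] = 32 - 0 = 32


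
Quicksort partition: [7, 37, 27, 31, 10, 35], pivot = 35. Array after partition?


Elements <= 35 go left of pivot.
Result: [7, 27, 31, 10, 35, 37], pivot at index 4


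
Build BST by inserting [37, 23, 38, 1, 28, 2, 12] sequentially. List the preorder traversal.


Root = 37; build tree by BST insertion.
Preorder traversal: [37, 23, 1, 2, 12, 28, 38]


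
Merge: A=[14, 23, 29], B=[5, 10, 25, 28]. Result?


Compare heads, take smaller each step.
Merged: [5, 10, 14, 23, 25, 28, 29]


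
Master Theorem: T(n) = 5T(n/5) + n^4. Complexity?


a=5, b=5, c=4. log_5(5)=1 < c=4. Case 3: O(n^c) = O(n^4)
Complexity: O(n^4)


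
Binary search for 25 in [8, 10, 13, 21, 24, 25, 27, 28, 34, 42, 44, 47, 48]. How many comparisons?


Search for 25:
[0,12] mid=6 arr[6]=27
[0,5] mid=2 arr[2]=13
[3,5] mid=4 arr[4]=24
[5,5] mid=5 arr[5]=25
Total: 4 comparisons


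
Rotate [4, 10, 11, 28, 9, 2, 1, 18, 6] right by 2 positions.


Right rotate by 2: [18, 6, 4, 10, 11, 28, 9, 2, 1]


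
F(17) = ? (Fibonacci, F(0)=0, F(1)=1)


F(n)=F(n-1)+F(n-2)
...F(15)=610, F(16)=987, F(17)=1597


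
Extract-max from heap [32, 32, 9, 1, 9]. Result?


Max = 32
Replace root with last, heapify down
Resulting heap: [32, 9, 9, 1]


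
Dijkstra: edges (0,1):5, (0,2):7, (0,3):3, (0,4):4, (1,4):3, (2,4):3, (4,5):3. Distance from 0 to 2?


Dijkstra from 0:
Distances: {0: 0, 1: 5, 2: 7, 3: 3, 4: 4, 5: 7}
Shortest distance to 2 = 7, path = [0, 2]


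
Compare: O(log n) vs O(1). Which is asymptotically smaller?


constant grows slower than logarithmic
O(1) is asymptotically smaller; O(log n) grows faster


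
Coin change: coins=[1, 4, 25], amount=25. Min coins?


dp[0]=0; dp[i]=1+min(dp[i-c] for c in coins)
...dp[20]=5, dp[21]=6, dp[22]=7, dp[23]=8, dp[24]=6, dp[25]=1
Minimum coins for 25 = 1


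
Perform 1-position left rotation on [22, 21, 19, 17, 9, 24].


Left rotate by 1: [21, 19, 17, 9, 24, 22]


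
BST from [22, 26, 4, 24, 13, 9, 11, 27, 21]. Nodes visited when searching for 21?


BST root = 22
Search for 21: compare at each node
Path: [22, 4, 13, 21]


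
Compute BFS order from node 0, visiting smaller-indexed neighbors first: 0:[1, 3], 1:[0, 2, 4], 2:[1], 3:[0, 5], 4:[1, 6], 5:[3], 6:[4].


BFS queue: start with [0]
Visit order: [0, 1, 3, 2, 4, 5, 6]


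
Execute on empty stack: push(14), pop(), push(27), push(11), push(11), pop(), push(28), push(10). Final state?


push(14) -> [14]
pop() returns 14 -> []
push(27) -> [27]
push(11) -> [27, 11]
push(11) -> [27, 11, 11]
pop() returns 11 -> [27, 11]
push(28) -> [27, 11, 28]
push(10) -> [27, 11, 28, 10]
Final stack (bottom to top): [27, 11, 28, 10]


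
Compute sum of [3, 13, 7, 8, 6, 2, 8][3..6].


Prefix sums: [0, 3, 16, 23, 31, 37, 39, 47]
Sum[3..6] = prefix[7] - prefix[3] = 47 - 23 = 24


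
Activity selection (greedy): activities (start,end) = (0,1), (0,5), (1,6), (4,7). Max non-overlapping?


Greedy: pick earliest-ending, then skip overlaps.
Selected (2 activities): [(0, 1), (1, 6)]


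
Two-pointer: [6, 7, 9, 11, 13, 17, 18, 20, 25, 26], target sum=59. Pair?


Two pointers: lo=0, hi=9
No pair sums to 59


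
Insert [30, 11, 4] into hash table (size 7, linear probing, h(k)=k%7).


Insertions: 30->slot 2; 11->slot 4; 4->slot 5
Table: [None, None, 30, None, 11, 4, None]


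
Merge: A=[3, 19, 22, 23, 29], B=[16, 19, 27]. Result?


Compare heads, take smaller each step.
Merged: [3, 16, 19, 19, 22, 23, 27, 29]


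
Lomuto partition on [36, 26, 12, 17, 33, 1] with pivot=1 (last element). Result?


Elements <= 1 go left of pivot.
Result: [1, 26, 12, 17, 33, 36], pivot at index 0


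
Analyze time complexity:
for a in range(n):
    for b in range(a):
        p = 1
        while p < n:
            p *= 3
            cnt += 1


Per nesting level: O(n) * O(n) [triangular over a] * O(log n) = O(n^2 log n)
Complexity: O(n^2 log n)


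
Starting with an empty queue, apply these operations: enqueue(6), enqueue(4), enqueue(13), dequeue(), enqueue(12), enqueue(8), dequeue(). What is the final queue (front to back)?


enqueue(6) -> [6]
enqueue(4) -> [6, 4]
enqueue(13) -> [6, 4, 13]
dequeue() returns 6 -> [4, 13]
enqueue(12) -> [4, 13, 12]
enqueue(8) -> [4, 13, 12, 8]
dequeue() returns 4 -> [13, 12, 8]
Final queue (front to back): [13, 12, 8]


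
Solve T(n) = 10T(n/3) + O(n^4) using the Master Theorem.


a=10, b=3, c=4. log_3(10)=2.096 < c=4. Case 3: O(n^c) = O(n^4)
Complexity: O(n^4)


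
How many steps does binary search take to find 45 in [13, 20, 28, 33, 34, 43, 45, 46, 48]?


Search for 45:
[0,8] mid=4 arr[4]=34
[5,8] mid=6 arr[6]=45
Total: 2 comparisons


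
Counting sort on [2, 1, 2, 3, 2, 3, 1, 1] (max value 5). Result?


Count array: [0, 3, 3, 2, 0, 0]
Reconstruct: [1, 1, 1, 2, 2, 2, 3, 3]


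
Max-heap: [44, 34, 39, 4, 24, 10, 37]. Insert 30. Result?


Append 30: [44, 34, 39, 4, 24, 10, 37, 30]
Bubble up: swap idx 7(30) with idx 3(4)
Result: [44, 34, 39, 30, 24, 10, 37, 4]


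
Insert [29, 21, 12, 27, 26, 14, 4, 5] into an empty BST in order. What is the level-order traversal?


Root = 29; build tree by BST insertion.
Level-Order traversal: [29, 21, 12, 27, 4, 14, 26, 5]


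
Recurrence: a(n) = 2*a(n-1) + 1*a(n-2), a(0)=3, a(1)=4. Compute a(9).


Build bottom-up:
...a(7)=886, a(8)=2139, a(9)=2*2139+1*886=5164


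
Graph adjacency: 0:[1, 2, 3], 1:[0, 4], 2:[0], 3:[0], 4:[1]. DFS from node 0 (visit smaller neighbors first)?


DFS stack-based: start with [0]
Visit order: [0, 1, 4, 2, 3]


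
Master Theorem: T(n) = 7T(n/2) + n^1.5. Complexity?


a=7, b=2, c=1.5. log_2(7)=2.807 > c=1.5. Case 1: O(n^log_b(a)) = O(n^2.807)
Complexity: O(n^2.807)


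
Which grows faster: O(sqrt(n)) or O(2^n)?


sublinear grows slower than exponential
O(sqrt(n)) is asymptotically smaller; O(2^n) grows faster


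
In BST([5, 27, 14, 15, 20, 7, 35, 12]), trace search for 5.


BST root = 5
Search for 5: compare at each node
Path: [5]


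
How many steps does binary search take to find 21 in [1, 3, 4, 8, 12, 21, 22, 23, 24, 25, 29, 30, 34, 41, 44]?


Search for 21:
[0,14] mid=7 arr[7]=23
[0,6] mid=3 arr[3]=8
[4,6] mid=5 arr[5]=21
Total: 3 comparisons


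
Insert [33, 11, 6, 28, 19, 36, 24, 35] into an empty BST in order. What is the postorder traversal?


Root = 33; build tree by BST insertion.
Postorder traversal: [6, 24, 19, 28, 11, 35, 36, 33]


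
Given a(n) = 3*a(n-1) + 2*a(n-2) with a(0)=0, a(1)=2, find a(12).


Build bottom-up:
...a(10)=159294, a(11)=567334, a(12)=3*567334+2*159294=2020590


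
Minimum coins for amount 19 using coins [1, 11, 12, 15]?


dp[0]=0; dp[i]=1+min(dp[i-c] for c in coins)
...dp[14]=3, dp[15]=1, dp[16]=2, dp[17]=3, dp[18]=4, dp[19]=5
Minimum coins for 19 = 5


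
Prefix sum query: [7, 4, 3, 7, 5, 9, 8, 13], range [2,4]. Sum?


Prefix sums: [0, 7, 11, 14, 21, 26, 35, 43, 56]
Sum[2..4] = prefix[5] - prefix[2] = 26 - 11 = 15


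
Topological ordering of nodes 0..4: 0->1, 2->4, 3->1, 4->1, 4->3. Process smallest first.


Kahn's algorithm, process smallest node first
Order: [0, 2, 4, 3, 1]


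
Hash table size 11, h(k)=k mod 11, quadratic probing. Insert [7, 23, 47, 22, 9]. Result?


Insertions: 7->slot 7; 23->slot 1; 47->slot 3; 22->slot 0; 9->slot 9
Table: [22, 23, None, 47, None, None, None, 7, None, 9, None]


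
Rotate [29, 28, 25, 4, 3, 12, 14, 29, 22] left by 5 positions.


Left rotate by 5: [12, 14, 29, 22, 29, 28, 25, 4, 3]


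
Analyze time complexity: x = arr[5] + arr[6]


Analysis: constant-time operation, no loop
Complexity: O(1)


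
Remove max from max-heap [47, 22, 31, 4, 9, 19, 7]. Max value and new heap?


Max = 47
Replace root with last, heapify down
Resulting heap: [31, 22, 19, 4, 9, 7]


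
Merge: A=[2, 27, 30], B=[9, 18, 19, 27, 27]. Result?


Compare heads, take smaller each step.
Merged: [2, 9, 18, 19, 27, 27, 27, 30]


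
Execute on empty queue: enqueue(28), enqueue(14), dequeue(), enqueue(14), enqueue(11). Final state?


enqueue(28) -> [28]
enqueue(14) -> [28, 14]
dequeue() returns 28 -> [14]
enqueue(14) -> [14, 14]
enqueue(11) -> [14, 14, 11]
Final queue (front to back): [14, 14, 11]


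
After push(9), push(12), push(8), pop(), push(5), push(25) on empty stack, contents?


push(9) -> [9]
push(12) -> [9, 12]
push(8) -> [9, 12, 8]
pop() returns 8 -> [9, 12]
push(5) -> [9, 12, 5]
push(25) -> [9, 12, 5, 25]
Final stack (bottom to top): [9, 12, 5, 25]


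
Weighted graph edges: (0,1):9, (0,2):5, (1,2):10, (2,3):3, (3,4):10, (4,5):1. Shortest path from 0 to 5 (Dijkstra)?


Dijkstra from 0:
Distances: {0: 0, 1: 9, 2: 5, 3: 8, 4: 18, 5: 19}
Shortest distance to 5 = 19, path = [0, 2, 3, 4, 5]


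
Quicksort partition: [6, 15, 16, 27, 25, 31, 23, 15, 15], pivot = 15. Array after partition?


Elements <= 15 go left of pivot.
Result: [6, 15, 15, 15, 25, 31, 23, 16, 27], pivot at index 3


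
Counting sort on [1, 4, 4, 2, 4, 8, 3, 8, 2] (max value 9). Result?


Count array: [0, 1, 2, 1, 3, 0, 0, 0, 2, 0]
Reconstruct: [1, 2, 2, 3, 4, 4, 4, 8, 8]


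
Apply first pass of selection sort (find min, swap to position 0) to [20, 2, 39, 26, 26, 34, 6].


After one pass: [2, 20, 39, 26, 26, 34, 6]


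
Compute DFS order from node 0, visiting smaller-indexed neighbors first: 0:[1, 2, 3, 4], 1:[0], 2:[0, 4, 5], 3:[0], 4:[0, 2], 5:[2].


DFS stack-based: start with [0]
Visit order: [0, 1, 2, 4, 5, 3]


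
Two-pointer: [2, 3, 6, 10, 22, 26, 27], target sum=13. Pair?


Two pointers: lo=0, hi=6
Found pair: (3, 10) summing to 13


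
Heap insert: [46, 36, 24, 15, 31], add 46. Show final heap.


Append 46: [46, 36, 24, 15, 31, 46]
Bubble up: swap idx 5(46) with idx 2(24)
Result: [46, 36, 46, 15, 31, 24]


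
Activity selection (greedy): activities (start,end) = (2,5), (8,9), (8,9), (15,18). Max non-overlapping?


Greedy: pick earliest-ending, then skip overlaps.
Selected (3 activities): [(2, 5), (8, 9), (15, 18)]


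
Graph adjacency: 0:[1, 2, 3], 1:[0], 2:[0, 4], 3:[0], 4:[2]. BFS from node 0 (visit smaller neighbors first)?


BFS queue: start with [0]
Visit order: [0, 1, 2, 3, 4]


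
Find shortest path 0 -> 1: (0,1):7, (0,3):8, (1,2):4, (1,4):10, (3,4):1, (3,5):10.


Dijkstra from 0:
Distances: {0: 0, 1: 7, 2: 11, 3: 8, 4: 9, 5: 18}
Shortest distance to 1 = 7, path = [0, 1]


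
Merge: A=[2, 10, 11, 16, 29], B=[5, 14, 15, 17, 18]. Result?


Compare heads, take smaller each step.
Merged: [2, 5, 10, 11, 14, 15, 16, 17, 18, 29]


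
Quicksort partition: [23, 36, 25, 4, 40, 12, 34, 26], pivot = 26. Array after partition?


Elements <= 26 go left of pivot.
Result: [23, 25, 4, 12, 26, 36, 34, 40], pivot at index 4


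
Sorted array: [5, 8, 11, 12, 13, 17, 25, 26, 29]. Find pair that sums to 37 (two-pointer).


Two pointers: lo=0, hi=8
Found pair: (8, 29) summing to 37


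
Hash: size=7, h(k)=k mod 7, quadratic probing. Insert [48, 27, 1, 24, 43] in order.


Insertions: 48->slot 6; 27->slot 0; 1->slot 1; 24->slot 3; 43->slot 2
Table: [27, 1, 43, 24, None, None, 48]


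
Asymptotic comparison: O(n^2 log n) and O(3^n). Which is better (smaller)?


n^2 log n grows slower than exponential (base 3)
O(n^2 log n) is asymptotically smaller; O(3^n) grows faster


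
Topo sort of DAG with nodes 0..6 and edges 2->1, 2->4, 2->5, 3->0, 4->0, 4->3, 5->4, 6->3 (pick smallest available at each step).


Kahn's algorithm, process smallest node first
Order: [2, 1, 5, 4, 6, 3, 0]


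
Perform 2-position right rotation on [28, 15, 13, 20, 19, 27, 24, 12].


Right rotate by 2: [24, 12, 28, 15, 13, 20, 19, 27]


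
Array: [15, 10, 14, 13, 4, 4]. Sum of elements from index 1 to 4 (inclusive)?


Prefix sums: [0, 15, 25, 39, 52, 56, 60]
Sum[1..4] = prefix[5] - prefix[1] = 56 - 15 = 41


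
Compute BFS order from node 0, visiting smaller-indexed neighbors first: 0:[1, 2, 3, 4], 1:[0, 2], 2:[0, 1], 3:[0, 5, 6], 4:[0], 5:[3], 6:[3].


BFS queue: start with [0]
Visit order: [0, 1, 2, 3, 4, 5, 6]


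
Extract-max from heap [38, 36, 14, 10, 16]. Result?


Max = 38
Replace root with last, heapify down
Resulting heap: [36, 16, 14, 10]


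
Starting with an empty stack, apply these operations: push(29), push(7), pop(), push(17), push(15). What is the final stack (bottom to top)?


push(29) -> [29]
push(7) -> [29, 7]
pop() returns 7 -> [29]
push(17) -> [29, 17]
push(15) -> [29, 17, 15]
Final stack (bottom to top): [29, 17, 15]


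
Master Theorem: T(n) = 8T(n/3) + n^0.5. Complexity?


a=8, b=3, c=0.5. log_3(8)=1.893 > c=0.5. Case 1: O(n^log_b(a)) = O(n^1.893)
Complexity: O(n^1.893)


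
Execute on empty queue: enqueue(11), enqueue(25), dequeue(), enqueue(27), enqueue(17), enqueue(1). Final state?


enqueue(11) -> [11]
enqueue(25) -> [11, 25]
dequeue() returns 11 -> [25]
enqueue(27) -> [25, 27]
enqueue(17) -> [25, 27, 17]
enqueue(1) -> [25, 27, 17, 1]
Final queue (front to back): [25, 27, 17, 1]


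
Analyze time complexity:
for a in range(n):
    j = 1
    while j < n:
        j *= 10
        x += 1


Per nesting level: O(n) * O(log n) = O(n log n)
Complexity: O(n log n)


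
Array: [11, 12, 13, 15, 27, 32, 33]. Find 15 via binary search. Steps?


Search for 15:
[0,6] mid=3 arr[3]=15
Total: 1 comparisons


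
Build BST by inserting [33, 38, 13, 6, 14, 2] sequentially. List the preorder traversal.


Root = 33; build tree by BST insertion.
Preorder traversal: [33, 13, 6, 2, 14, 38]


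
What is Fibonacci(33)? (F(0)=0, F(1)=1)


F(n)=F(n-1)+F(n-2)
...F(31)=1346269, F(32)=2178309, F(33)=3524578


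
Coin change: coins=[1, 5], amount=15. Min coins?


dp[0]=0; dp[i]=1+min(dp[i-c] for c in coins)
...dp[10]=2, dp[11]=3, dp[12]=4, dp[13]=5, dp[14]=6, dp[15]=3
Minimum coins for 15 = 3


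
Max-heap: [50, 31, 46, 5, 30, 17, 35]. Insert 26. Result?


Append 26: [50, 31, 46, 5, 30, 17, 35, 26]
Bubble up: swap idx 7(26) with idx 3(5)
Result: [50, 31, 46, 26, 30, 17, 35, 5]


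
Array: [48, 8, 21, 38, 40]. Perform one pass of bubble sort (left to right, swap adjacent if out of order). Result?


After one pass: [8, 21, 38, 40, 48]


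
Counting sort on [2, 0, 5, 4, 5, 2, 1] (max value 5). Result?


Count array: [1, 1, 2, 0, 1, 2]
Reconstruct: [0, 1, 2, 2, 4, 5, 5]


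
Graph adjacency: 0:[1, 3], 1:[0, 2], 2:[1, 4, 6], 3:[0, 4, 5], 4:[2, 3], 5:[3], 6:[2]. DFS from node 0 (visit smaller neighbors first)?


DFS stack-based: start with [0]
Visit order: [0, 1, 2, 4, 3, 5, 6]


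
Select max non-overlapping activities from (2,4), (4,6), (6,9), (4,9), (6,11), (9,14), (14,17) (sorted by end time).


Greedy: pick earliest-ending, then skip overlaps.
Selected (5 activities): [(2, 4), (4, 6), (6, 9), (9, 14), (14, 17)]


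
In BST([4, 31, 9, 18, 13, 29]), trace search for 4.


BST root = 4
Search for 4: compare at each node
Path: [4]


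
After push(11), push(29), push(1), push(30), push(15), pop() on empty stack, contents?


push(11) -> [11]
push(29) -> [11, 29]
push(1) -> [11, 29, 1]
push(30) -> [11, 29, 1, 30]
push(15) -> [11, 29, 1, 30, 15]
pop() returns 15 -> [11, 29, 1, 30]
Final stack (bottom to top): [11, 29, 1, 30]


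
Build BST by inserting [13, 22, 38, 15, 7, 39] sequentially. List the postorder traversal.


Root = 13; build tree by BST insertion.
Postorder traversal: [7, 15, 39, 38, 22, 13]


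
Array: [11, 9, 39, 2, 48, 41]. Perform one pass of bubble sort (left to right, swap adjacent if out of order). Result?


After one pass: [9, 11, 2, 39, 41, 48]


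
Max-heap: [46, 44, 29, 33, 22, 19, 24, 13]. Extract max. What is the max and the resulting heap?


Max = 46
Replace root with last, heapify down
Resulting heap: [44, 33, 29, 13, 22, 19, 24]


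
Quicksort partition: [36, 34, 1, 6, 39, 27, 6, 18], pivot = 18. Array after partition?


Elements <= 18 go left of pivot.
Result: [1, 6, 6, 18, 39, 27, 36, 34], pivot at index 3


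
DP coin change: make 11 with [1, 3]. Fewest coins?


dp[0]=0; dp[i]=1+min(dp[i-c] for c in coins)
...dp[6]=2, dp[7]=3, dp[8]=4, dp[9]=3, dp[10]=4, dp[11]=5
Minimum coins for 11 = 5


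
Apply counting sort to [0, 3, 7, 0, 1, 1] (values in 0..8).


Count array: [2, 2, 0, 1, 0, 0, 0, 1, 0]
Reconstruct: [0, 0, 1, 1, 3, 7]


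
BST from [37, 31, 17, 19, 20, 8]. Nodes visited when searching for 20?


BST root = 37
Search for 20: compare at each node
Path: [37, 31, 17, 19, 20]


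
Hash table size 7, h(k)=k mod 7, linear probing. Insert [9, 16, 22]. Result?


Insertions: 9->slot 2; 16->slot 3; 22->slot 1
Table: [None, 22, 9, 16, None, None, None]


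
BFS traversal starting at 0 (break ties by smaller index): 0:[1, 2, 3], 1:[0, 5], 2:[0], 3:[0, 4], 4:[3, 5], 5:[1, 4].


BFS queue: start with [0]
Visit order: [0, 1, 2, 3, 5, 4]


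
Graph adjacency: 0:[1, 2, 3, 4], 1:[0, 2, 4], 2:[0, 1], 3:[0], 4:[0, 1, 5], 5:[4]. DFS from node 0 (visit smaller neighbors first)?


DFS stack-based: start with [0]
Visit order: [0, 1, 2, 4, 5, 3]


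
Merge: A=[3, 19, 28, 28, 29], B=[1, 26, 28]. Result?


Compare heads, take smaller each step.
Merged: [1, 3, 19, 26, 28, 28, 28, 29]


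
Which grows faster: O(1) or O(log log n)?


constant grows slower than double-logarithmic
O(1) is asymptotically smaller; O(log log n) grows faster


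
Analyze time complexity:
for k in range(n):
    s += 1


Per nesting level: O(n) = O(n)
Complexity: O(n)


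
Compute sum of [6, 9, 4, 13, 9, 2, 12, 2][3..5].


Prefix sums: [0, 6, 15, 19, 32, 41, 43, 55, 57]
Sum[3..5] = prefix[6] - prefix[3] = 43 - 19 = 24


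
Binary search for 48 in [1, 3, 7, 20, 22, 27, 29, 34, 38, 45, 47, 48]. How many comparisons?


Search for 48:
[0,11] mid=5 arr[5]=27
[6,11] mid=8 arr[8]=38
[9,11] mid=10 arr[10]=47
[11,11] mid=11 arr[11]=48
Total: 4 comparisons


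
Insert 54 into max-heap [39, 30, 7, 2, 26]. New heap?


Append 54: [39, 30, 7, 2, 26, 54]
Bubble up: swap idx 5(54) with idx 2(7); swap idx 2(54) with idx 0(39)
Result: [54, 30, 39, 2, 26, 7]


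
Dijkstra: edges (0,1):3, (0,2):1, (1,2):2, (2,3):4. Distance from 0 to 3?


Dijkstra from 0:
Distances: {0: 0, 1: 3, 2: 1, 3: 5}
Shortest distance to 3 = 5, path = [0, 2, 3]


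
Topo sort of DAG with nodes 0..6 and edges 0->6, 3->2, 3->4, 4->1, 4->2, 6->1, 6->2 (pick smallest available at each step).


Kahn's algorithm, process smallest node first
Order: [0, 3, 4, 5, 6, 1, 2]


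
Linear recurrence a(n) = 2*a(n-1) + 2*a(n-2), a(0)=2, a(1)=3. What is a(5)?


Build bottom-up:
...a(3)=26, a(4)=72, a(5)=2*72+2*26=196


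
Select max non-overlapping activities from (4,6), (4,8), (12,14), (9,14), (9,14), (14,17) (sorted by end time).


Greedy: pick earliest-ending, then skip overlaps.
Selected (3 activities): [(4, 6), (12, 14), (14, 17)]


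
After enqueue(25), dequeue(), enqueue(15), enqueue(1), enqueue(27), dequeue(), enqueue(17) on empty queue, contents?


enqueue(25) -> [25]
dequeue() returns 25 -> []
enqueue(15) -> [15]
enqueue(1) -> [15, 1]
enqueue(27) -> [15, 1, 27]
dequeue() returns 15 -> [1, 27]
enqueue(17) -> [1, 27, 17]
Final queue (front to back): [1, 27, 17]


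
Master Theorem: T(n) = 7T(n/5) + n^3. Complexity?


a=7, b=5, c=3. log_5(7)=1.209 < c=3. Case 3: O(n^c) = O(n^3)
Complexity: O(n^3)


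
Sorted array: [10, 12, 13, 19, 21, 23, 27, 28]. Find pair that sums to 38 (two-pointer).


Two pointers: lo=0, hi=7
Found pair: (10, 28) summing to 38


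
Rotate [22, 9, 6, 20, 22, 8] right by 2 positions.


Right rotate by 2: [22, 8, 22, 9, 6, 20]


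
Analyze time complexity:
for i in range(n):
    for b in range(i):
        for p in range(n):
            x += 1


Per nesting level: O(n) * O(n) [triangular over i] * O(n) = O(n^3)
Complexity: O(n^3)


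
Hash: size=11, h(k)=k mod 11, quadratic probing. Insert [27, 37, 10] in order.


Insertions: 27->slot 5; 37->slot 4; 10->slot 10
Table: [None, None, None, None, 37, 27, None, None, None, None, 10]


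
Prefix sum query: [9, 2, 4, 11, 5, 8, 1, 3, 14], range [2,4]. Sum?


Prefix sums: [0, 9, 11, 15, 26, 31, 39, 40, 43, 57]
Sum[2..4] = prefix[5] - prefix[2] = 31 - 11 = 20


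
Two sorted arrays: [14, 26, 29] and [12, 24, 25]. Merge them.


Compare heads, take smaller each step.
Merged: [12, 14, 24, 25, 26, 29]


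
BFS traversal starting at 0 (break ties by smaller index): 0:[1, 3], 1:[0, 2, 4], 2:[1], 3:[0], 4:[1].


BFS queue: start with [0]
Visit order: [0, 1, 3, 2, 4]


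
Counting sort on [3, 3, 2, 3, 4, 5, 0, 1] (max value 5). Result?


Count array: [1, 1, 1, 3, 1, 1]
Reconstruct: [0, 1, 2, 3, 3, 3, 4, 5]


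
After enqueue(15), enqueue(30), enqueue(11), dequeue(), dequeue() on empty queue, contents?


enqueue(15) -> [15]
enqueue(30) -> [15, 30]
enqueue(11) -> [15, 30, 11]
dequeue() returns 15 -> [30, 11]
dequeue() returns 30 -> [11]
Final queue (front to back): [11]


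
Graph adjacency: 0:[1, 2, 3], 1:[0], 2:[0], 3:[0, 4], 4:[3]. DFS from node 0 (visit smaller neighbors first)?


DFS stack-based: start with [0]
Visit order: [0, 1, 2, 3, 4]


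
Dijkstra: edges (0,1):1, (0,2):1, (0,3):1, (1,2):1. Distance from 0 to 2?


Dijkstra from 0:
Distances: {0: 0, 1: 1, 2: 1, 3: 1}
Shortest distance to 2 = 1, path = [0, 2]


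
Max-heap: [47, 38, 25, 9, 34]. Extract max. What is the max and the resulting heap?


Max = 47
Replace root with last, heapify down
Resulting heap: [38, 34, 25, 9]


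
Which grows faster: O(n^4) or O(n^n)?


quartic grows slower than n^n
O(n^4) is asymptotically smaller; O(n^n) grows faster


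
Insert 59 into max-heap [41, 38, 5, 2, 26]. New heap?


Append 59: [41, 38, 5, 2, 26, 59]
Bubble up: swap idx 5(59) with idx 2(5); swap idx 2(59) with idx 0(41)
Result: [59, 38, 41, 2, 26, 5]


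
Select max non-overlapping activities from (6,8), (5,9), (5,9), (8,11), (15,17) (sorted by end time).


Greedy: pick earliest-ending, then skip overlaps.
Selected (3 activities): [(6, 8), (8, 11), (15, 17)]


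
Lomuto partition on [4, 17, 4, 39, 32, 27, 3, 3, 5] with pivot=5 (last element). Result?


Elements <= 5 go left of pivot.
Result: [4, 4, 3, 3, 5, 27, 17, 39, 32], pivot at index 4


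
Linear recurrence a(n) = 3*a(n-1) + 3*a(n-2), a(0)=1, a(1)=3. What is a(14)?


Build bottom-up:
...a(12)=7296561, a(13)=27663363, a(14)=3*27663363+3*7296561=104879772


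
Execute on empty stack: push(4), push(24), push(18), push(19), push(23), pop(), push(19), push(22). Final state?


push(4) -> [4]
push(24) -> [4, 24]
push(18) -> [4, 24, 18]
push(19) -> [4, 24, 18, 19]
push(23) -> [4, 24, 18, 19, 23]
pop() returns 23 -> [4, 24, 18, 19]
push(19) -> [4, 24, 18, 19, 19]
push(22) -> [4, 24, 18, 19, 19, 22]
Final stack (bottom to top): [4, 24, 18, 19, 19, 22]


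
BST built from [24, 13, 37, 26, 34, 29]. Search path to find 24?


BST root = 24
Search for 24: compare at each node
Path: [24]


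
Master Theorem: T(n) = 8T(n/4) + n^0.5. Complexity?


a=8, b=4, c=0.5. log_4(8)=1.5 > c=0.5. Case 1: O(n^log_b(a)) = O(n^1.500)
Complexity: O(n^1.500)


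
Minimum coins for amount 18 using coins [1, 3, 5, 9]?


dp[0]=0; dp[i]=1+min(dp[i-c] for c in coins)
...dp[13]=3, dp[14]=2, dp[15]=3, dp[16]=4, dp[17]=3, dp[18]=2
Minimum coins for 18 = 2


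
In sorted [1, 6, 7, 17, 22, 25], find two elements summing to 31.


Two pointers: lo=0, hi=5
Found pair: (6, 25) summing to 31


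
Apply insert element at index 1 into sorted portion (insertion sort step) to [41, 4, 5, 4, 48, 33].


After one pass: [4, 41, 5, 4, 48, 33]


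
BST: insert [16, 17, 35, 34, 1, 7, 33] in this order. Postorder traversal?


Root = 16; build tree by BST insertion.
Postorder traversal: [7, 1, 33, 34, 35, 17, 16]


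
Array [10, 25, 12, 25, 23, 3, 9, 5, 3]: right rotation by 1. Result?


Right rotate by 1: [3, 10, 25, 12, 25, 23, 3, 9, 5]


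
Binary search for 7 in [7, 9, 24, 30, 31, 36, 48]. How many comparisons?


Search for 7:
[0,6] mid=3 arr[3]=30
[0,2] mid=1 arr[1]=9
[0,0] mid=0 arr[0]=7
Total: 3 comparisons


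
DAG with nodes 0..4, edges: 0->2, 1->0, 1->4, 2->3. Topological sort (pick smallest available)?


Kahn's algorithm, process smallest node first
Order: [1, 0, 2, 3, 4]


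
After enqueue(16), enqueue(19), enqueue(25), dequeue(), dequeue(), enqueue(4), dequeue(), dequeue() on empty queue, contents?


enqueue(16) -> [16]
enqueue(19) -> [16, 19]
enqueue(25) -> [16, 19, 25]
dequeue() returns 16 -> [19, 25]
dequeue() returns 19 -> [25]
enqueue(4) -> [25, 4]
dequeue() returns 25 -> [4]
dequeue() returns 4 -> []
Final queue (front to back): []


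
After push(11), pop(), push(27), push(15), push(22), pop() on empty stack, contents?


push(11) -> [11]
pop() returns 11 -> []
push(27) -> [27]
push(15) -> [27, 15]
push(22) -> [27, 15, 22]
pop() returns 22 -> [27, 15]
Final stack (bottom to top): [27, 15]


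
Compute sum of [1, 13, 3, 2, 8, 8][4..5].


Prefix sums: [0, 1, 14, 17, 19, 27, 35]
Sum[4..5] = prefix[6] - prefix[4] = 35 - 19 = 16


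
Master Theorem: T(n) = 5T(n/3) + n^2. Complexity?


a=5, b=3, c=2. log_3(5)=1.465 < c=2. Case 3: O(n^c) = O(n^2)
Complexity: O(n^2)


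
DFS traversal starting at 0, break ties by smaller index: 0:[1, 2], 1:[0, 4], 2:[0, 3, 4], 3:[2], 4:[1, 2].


DFS stack-based: start with [0]
Visit order: [0, 1, 4, 2, 3]


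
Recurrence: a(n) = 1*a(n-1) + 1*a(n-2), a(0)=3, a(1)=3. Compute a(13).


Build bottom-up:
...a(11)=432, a(12)=699, a(13)=1*699+1*432=1131


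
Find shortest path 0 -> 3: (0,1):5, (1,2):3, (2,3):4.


Dijkstra from 0:
Distances: {0: 0, 1: 5, 2: 8, 3: 12}
Shortest distance to 3 = 12, path = [0, 1, 2, 3]


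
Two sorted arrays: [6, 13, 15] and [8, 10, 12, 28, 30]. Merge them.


Compare heads, take smaller each step.
Merged: [6, 8, 10, 12, 13, 15, 28, 30]


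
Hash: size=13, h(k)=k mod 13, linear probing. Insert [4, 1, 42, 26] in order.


Insertions: 4->slot 4; 1->slot 1; 42->slot 3; 26->slot 0
Table: [26, 1, None, 42, 4, None, None, None, None, None, None, None, None]


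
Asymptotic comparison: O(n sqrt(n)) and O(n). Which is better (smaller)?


linear grows slower than n^1.5
O(n) is asymptotically smaller; O(n sqrt(n)) grows faster


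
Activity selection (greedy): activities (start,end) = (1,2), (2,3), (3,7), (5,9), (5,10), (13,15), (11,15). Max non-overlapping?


Greedy: pick earliest-ending, then skip overlaps.
Selected (4 activities): [(1, 2), (2, 3), (3, 7), (13, 15)]


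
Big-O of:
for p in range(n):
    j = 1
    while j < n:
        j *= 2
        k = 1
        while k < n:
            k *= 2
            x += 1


Per nesting level: O(n) * O(log n) * O(log n) = O(n (log n)^2)
Complexity: O(n (log n)^2)


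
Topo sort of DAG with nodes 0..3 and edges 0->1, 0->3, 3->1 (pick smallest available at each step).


Kahn's algorithm, process smallest node first
Order: [0, 2, 3, 1]


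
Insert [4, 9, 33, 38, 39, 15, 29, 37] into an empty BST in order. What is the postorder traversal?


Root = 4; build tree by BST insertion.
Postorder traversal: [29, 15, 37, 39, 38, 33, 9, 4]


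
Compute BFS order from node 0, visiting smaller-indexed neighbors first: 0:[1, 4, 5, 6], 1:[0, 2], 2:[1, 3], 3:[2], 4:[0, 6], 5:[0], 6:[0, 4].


BFS queue: start with [0]
Visit order: [0, 1, 4, 5, 6, 2, 3]


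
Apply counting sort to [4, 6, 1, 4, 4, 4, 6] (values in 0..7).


Count array: [0, 1, 0, 0, 4, 0, 2, 0]
Reconstruct: [1, 4, 4, 4, 4, 6, 6]


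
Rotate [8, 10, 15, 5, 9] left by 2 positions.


Left rotate by 2: [15, 5, 9, 8, 10]


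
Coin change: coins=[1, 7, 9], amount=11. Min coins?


dp[0]=0; dp[i]=1+min(dp[i-c] for c in coins)
...dp[6]=6, dp[7]=1, dp[8]=2, dp[9]=1, dp[10]=2, dp[11]=3
Minimum coins for 11 = 3


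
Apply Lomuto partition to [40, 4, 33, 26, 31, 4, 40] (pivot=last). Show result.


Elements <= 40 go left of pivot.
Result: [40, 4, 33, 26, 31, 4, 40], pivot at index 6


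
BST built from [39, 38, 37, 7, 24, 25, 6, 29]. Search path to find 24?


BST root = 39
Search for 24: compare at each node
Path: [39, 38, 37, 7, 24]


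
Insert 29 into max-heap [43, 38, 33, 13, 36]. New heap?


Append 29: [43, 38, 33, 13, 36, 29]
Bubble up: no swaps needed
Result: [43, 38, 33, 13, 36, 29]


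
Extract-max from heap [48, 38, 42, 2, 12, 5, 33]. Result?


Max = 48
Replace root with last, heapify down
Resulting heap: [42, 38, 33, 2, 12, 5]


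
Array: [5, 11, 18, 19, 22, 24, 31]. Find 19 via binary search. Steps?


Search for 19:
[0,6] mid=3 arr[3]=19
Total: 1 comparisons


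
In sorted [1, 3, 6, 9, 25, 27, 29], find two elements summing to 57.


Two pointers: lo=0, hi=6
No pair sums to 57


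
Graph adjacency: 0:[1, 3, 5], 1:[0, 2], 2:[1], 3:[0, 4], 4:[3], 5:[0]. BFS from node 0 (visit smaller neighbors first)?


BFS queue: start with [0]
Visit order: [0, 1, 3, 5, 2, 4]


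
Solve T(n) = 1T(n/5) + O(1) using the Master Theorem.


a=1, b=5, c=0. log_5(1)=0 = c=0. Case 2: O(n^c log n) = O(log n)
Complexity: O(log n)


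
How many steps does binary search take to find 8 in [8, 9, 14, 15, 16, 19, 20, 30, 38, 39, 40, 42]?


Search for 8:
[0,11] mid=5 arr[5]=19
[0,4] mid=2 arr[2]=14
[0,1] mid=0 arr[0]=8
Total: 3 comparisons


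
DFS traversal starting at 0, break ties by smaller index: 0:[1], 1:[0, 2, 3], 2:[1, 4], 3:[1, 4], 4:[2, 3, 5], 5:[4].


DFS stack-based: start with [0]
Visit order: [0, 1, 2, 4, 3, 5]


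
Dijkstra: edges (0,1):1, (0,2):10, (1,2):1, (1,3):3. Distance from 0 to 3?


Dijkstra from 0:
Distances: {0: 0, 1: 1, 2: 2, 3: 4}
Shortest distance to 3 = 4, path = [0, 1, 3]


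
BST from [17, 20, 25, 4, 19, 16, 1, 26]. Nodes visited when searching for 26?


BST root = 17
Search for 26: compare at each node
Path: [17, 20, 25, 26]


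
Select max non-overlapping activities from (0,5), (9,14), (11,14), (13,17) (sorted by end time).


Greedy: pick earliest-ending, then skip overlaps.
Selected (2 activities): [(0, 5), (9, 14)]


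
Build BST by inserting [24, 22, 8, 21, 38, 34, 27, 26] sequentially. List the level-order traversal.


Root = 24; build tree by BST insertion.
Level-Order traversal: [24, 22, 38, 8, 34, 21, 27, 26]


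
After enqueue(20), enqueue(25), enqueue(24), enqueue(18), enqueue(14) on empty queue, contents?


enqueue(20) -> [20]
enqueue(25) -> [20, 25]
enqueue(24) -> [20, 25, 24]
enqueue(18) -> [20, 25, 24, 18]
enqueue(14) -> [20, 25, 24, 18, 14]
Final queue (front to back): [20, 25, 24, 18, 14]


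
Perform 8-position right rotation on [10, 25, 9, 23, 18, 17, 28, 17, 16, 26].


Right rotate by 8: [9, 23, 18, 17, 28, 17, 16, 26, 10, 25]


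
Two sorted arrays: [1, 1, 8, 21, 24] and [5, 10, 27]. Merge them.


Compare heads, take smaller each step.
Merged: [1, 1, 5, 8, 10, 21, 24, 27]


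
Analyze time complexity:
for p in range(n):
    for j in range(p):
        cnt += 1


Per nesting level: O(n) * O(n) [triangular over p] = O(n^2)
Complexity: O(n^2)


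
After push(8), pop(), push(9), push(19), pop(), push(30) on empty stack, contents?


push(8) -> [8]
pop() returns 8 -> []
push(9) -> [9]
push(19) -> [9, 19]
pop() returns 19 -> [9]
push(30) -> [9, 30]
Final stack (bottom to top): [9, 30]


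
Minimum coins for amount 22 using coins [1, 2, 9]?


dp[0]=0; dp[i]=1+min(dp[i-c] for c in coins)
...dp[17]=5, dp[18]=2, dp[19]=3, dp[20]=3, dp[21]=4, dp[22]=4
Minimum coins for 22 = 4


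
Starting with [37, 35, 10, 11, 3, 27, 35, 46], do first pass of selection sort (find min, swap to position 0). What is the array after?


After one pass: [3, 35, 10, 11, 37, 27, 35, 46]


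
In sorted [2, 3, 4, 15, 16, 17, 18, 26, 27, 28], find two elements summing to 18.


Two pointers: lo=0, hi=9
Found pair: (2, 16) summing to 18


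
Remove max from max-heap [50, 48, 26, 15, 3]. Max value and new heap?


Max = 50
Replace root with last, heapify down
Resulting heap: [48, 15, 26, 3]


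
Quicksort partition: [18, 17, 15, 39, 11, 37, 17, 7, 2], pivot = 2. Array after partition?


Elements <= 2 go left of pivot.
Result: [2, 17, 15, 39, 11, 37, 17, 7, 18], pivot at index 0


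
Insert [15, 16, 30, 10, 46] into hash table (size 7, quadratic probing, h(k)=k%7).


Insertions: 15->slot 1; 16->slot 2; 30->slot 3; 10->slot 4; 46->slot 5
Table: [None, 15, 16, 30, 10, 46, None]


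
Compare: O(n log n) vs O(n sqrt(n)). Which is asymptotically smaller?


linearithmic grows slower than n^1.5
O(n log n) is asymptotically smaller; O(n sqrt(n)) grows faster


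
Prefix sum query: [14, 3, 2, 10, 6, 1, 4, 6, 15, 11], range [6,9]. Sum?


Prefix sums: [0, 14, 17, 19, 29, 35, 36, 40, 46, 61, 72]
Sum[6..9] = prefix[10] - prefix[6] = 72 - 36 = 36


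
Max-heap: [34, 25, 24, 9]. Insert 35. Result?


Append 35: [34, 25, 24, 9, 35]
Bubble up: swap idx 4(35) with idx 1(25); swap idx 1(35) with idx 0(34)
Result: [35, 34, 24, 9, 25]


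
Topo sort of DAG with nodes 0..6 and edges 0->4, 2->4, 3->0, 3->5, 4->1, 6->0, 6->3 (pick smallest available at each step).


Kahn's algorithm, process smallest node first
Order: [2, 6, 3, 0, 4, 1, 5]


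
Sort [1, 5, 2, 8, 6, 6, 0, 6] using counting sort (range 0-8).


Count array: [1, 1, 1, 0, 0, 1, 3, 0, 1]
Reconstruct: [0, 1, 2, 5, 6, 6, 6, 8]


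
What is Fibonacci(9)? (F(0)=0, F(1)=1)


F(n)=F(n-1)+F(n-2)
...F(7)=13, F(8)=21, F(9)=34


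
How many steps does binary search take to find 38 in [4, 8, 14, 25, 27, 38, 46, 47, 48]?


Search for 38:
[0,8] mid=4 arr[4]=27
[5,8] mid=6 arr[6]=46
[5,5] mid=5 arr[5]=38
Total: 3 comparisons


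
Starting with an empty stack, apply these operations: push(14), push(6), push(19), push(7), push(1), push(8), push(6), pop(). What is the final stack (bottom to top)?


push(14) -> [14]
push(6) -> [14, 6]
push(19) -> [14, 6, 19]
push(7) -> [14, 6, 19, 7]
push(1) -> [14, 6, 19, 7, 1]
push(8) -> [14, 6, 19, 7, 1, 8]
push(6) -> [14, 6, 19, 7, 1, 8, 6]
pop() returns 6 -> [14, 6, 19, 7, 1, 8]
Final stack (bottom to top): [14, 6, 19, 7, 1, 8]


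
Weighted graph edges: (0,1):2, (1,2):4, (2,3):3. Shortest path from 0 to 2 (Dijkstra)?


Dijkstra from 0:
Distances: {0: 0, 1: 2, 2: 6, 3: 9}
Shortest distance to 2 = 6, path = [0, 1, 2]


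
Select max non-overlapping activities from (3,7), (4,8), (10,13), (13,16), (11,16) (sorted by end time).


Greedy: pick earliest-ending, then skip overlaps.
Selected (3 activities): [(3, 7), (10, 13), (13, 16)]


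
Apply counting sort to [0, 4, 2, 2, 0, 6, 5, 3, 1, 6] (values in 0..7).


Count array: [2, 1, 2, 1, 1, 1, 2, 0]
Reconstruct: [0, 0, 1, 2, 2, 3, 4, 5, 6, 6]


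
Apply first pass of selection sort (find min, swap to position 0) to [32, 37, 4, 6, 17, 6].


After one pass: [4, 37, 32, 6, 17, 6]


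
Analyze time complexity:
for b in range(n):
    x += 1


Per nesting level: O(n) = O(n)
Complexity: O(n)


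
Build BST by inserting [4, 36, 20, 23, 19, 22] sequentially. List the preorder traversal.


Root = 4; build tree by BST insertion.
Preorder traversal: [4, 36, 20, 19, 23, 22]


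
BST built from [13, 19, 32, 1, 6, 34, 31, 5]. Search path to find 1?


BST root = 13
Search for 1: compare at each node
Path: [13, 1]


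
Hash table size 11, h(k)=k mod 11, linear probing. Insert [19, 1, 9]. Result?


Insertions: 19->slot 8; 1->slot 1; 9->slot 9
Table: [None, 1, None, None, None, None, None, None, 19, 9, None]


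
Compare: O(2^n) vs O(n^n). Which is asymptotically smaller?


exponential grows slower than n^n
O(2^n) is asymptotically smaller; O(n^n) grows faster
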